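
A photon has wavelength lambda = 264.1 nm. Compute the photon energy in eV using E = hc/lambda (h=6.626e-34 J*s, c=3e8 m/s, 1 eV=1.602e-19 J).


E = hc / lambda
= (6.626e-34)(3e8) / (264.1e-9)
= 1.9878e-25 / 2.6410e-07
= 7.5267e-19 J
Converting to eV: 7.5267e-19 / 1.602e-19
= 4.6983 eV

4.6983


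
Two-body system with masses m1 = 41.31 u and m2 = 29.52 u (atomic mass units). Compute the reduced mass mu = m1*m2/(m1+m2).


mu = m1 * m2 / (m1 + m2)
= 41.31 * 29.52 / (41.31 + 29.52)
= 1219.4712 / 70.83
= 17.2169 u

17.2169


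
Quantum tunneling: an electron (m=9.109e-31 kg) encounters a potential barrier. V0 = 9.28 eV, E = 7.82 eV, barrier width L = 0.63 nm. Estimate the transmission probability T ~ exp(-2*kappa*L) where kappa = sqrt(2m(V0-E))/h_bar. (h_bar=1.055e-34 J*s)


V0 - E = 1.46 eV = 2.3389e-19 J
kappa = sqrt(2 * m * (V0-E)) / h_bar
= sqrt(2 * 9.109e-31 * 2.3389e-19) / 1.055e-34
= 6.1874e+09 /m
2*kappa*L = 2 * 6.1874e+09 * 0.63e-9
= 7.7961
T = exp(-7.7961) = 4.113455e-04

4.113455e-04


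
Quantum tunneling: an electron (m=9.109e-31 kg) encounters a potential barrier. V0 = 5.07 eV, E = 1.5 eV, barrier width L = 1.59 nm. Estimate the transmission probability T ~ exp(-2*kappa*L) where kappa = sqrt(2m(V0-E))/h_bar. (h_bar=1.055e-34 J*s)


V0 - E = 3.57 eV = 5.7191e-19 J
kappa = sqrt(2 * m * (V0-E)) / h_bar
= sqrt(2 * 9.109e-31 * 5.7191e-19) / 1.055e-34
= 9.6753e+09 /m
2*kappa*L = 2 * 9.6753e+09 * 1.59e-9
= 30.7674
T = exp(-30.7674) = 4.344112e-14

4.344112e-14


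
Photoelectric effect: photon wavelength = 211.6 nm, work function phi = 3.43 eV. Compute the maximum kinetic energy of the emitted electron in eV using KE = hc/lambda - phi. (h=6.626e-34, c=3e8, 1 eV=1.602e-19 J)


E_photon = hc / lambda
= (6.626e-34)(3e8) / (211.6e-9)
= 9.3941e-19 J
= 5.864 eV
KE = E_photon - phi
= 5.864 - 3.43
= 2.434 eV

2.434


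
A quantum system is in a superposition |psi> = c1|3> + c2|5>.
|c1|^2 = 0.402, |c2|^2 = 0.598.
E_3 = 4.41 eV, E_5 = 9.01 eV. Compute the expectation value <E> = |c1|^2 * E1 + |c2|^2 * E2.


<E> = |c1|^2 * E1 + |c2|^2 * E2
= 0.402 * 4.41 + 0.598 * 9.01
= 1.7728 + 5.388
= 7.1608 eV

7.1608


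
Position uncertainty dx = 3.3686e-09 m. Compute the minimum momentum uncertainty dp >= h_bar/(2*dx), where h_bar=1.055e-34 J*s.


dp = h_bar / (2 * dx)
= 1.055e-34 / (2 * 3.3686e-09)
= 1.055e-34 / 6.7372e-09
= 1.5659e-26 kg*m/s

1.5659e-26


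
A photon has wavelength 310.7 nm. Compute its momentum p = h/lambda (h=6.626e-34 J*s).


p = h / lambda
= 6.626e-34 / (310.7e-9)
= 6.626e-34 / 3.1070e-07
= 2.1326e-27 kg*m/s

2.1326e-27


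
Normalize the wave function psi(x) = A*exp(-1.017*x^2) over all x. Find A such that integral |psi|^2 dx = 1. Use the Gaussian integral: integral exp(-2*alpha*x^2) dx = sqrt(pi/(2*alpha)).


integral |psi|^2 dx = A^2 * sqrt(pi/(2*alpha)) = 1
A^2 = sqrt(2*alpha/pi)
= sqrt(2 * 1.017 / pi)
= 0.804638
A = sqrt(0.804638)
= 0.897

0.897


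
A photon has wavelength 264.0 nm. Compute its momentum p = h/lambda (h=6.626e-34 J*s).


p = h / lambda
= 6.626e-34 / (264.0e-9)
= 6.626e-34 / 2.6400e-07
= 2.5098e-27 kg*m/s

2.5098e-27


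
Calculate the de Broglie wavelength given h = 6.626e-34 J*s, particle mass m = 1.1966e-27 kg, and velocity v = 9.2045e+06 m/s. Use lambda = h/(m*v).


lambda = h / (m * v)
= 6.626e-34 / (1.1966e-27 * 9.2045e+06)
= 6.626e-34 / 1.1014e-20
= 6.0159e-14 m

6.0159e-14


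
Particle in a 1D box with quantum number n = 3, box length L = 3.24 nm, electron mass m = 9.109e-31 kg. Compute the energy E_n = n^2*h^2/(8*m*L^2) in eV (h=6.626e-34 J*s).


E = n^2 * h^2 / (8 * m * L^2)
= 3^2 * (6.626e-34)^2 / (8 * 9.109e-31 * (3.24e-9)^2)
= 9 * 4.3904e-67 / (8 * 9.109e-31 * 1.0498e-17)
= 5.1653e-20 J
= 0.3224 eV

0.3224


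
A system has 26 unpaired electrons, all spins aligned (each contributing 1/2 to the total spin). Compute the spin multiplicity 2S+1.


Total spin S = N * (1/2) = 26 * 0.5 = 13.0
Spin multiplicity = 2S + 1
= 2 * 13.0 + 1
= 27

27


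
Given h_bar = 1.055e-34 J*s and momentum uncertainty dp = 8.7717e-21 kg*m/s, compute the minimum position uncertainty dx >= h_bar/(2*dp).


dx = h_bar / (2 * dp)
= 1.055e-34 / (2 * 8.7717e-21)
= 1.055e-34 / 1.7543e-20
= 6.0137e-15 m

6.0137e-15


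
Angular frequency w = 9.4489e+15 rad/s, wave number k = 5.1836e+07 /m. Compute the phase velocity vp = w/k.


vp = w / k
= 9.4489e+15 / 5.1836e+07
= 1.8228e+08 m/s

1.8228e+08


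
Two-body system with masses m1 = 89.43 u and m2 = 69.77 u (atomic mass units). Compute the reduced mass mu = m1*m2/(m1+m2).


mu = m1 * m2 / (m1 + m2)
= 89.43 * 69.77 / (89.43 + 69.77)
= 6239.5311 / 159.2
= 39.193 u

39.193


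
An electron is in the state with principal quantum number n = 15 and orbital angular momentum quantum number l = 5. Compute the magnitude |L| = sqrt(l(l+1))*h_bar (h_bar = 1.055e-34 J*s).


L = sqrt(l*(l+1)) * h_bar
= sqrt(5 * 6) * 1.055e-34
= sqrt(30) * 1.055e-34
= 5.4772 * 1.055e-34
= 5.7785e-34 J*s

5.7785e-34


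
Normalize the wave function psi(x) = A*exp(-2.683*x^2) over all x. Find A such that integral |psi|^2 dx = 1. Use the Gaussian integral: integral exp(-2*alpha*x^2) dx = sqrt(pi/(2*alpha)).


integral |psi|^2 dx = A^2 * sqrt(pi/(2*alpha)) = 1
A^2 = sqrt(2*alpha/pi)
= sqrt(2 * 2.683 / pi)
= 1.306924
A = sqrt(1.306924)
= 1.1432

1.1432


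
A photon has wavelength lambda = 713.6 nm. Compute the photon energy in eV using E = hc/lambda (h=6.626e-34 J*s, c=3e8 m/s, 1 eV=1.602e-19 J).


E = hc / lambda
= (6.626e-34)(3e8) / (713.6e-9)
= 1.9878e-25 / 7.1360e-07
= 2.7856e-19 J
Converting to eV: 2.7856e-19 / 1.602e-19
= 1.7388 eV

1.7388


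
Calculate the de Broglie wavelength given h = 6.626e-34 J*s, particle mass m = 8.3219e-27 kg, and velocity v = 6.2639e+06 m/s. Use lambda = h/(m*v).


lambda = h / (m * v)
= 6.626e-34 / (8.3219e-27 * 6.2639e+06)
= 6.626e-34 / 5.2128e-20
= 1.2711e-14 m

1.2711e-14


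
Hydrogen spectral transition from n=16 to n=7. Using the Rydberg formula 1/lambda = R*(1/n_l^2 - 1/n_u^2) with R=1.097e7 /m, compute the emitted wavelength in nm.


1/lambda = R * (1/n_l^2 - 1/n_u^2)
= 1.097e7 * (1/7^2 - 1/16^2)
= 1.097e7 * (0.020408 - 0.003906)
= 1.097e7 * 0.016502
= 1.8103e+05 /m
lambda = 1 / 1.8103e+05 = 5524.0687 nm

5524.0687


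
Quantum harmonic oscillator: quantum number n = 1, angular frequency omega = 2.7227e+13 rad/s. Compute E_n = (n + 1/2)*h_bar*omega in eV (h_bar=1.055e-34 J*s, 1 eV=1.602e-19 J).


E = (n + 1/2) * h_bar * omega
= (1 + 0.5) * 1.055e-34 * 2.7227e+13
= 1.5 * 2.8724e-21
= 4.3087e-21 J
= 0.0269 eV

0.0269


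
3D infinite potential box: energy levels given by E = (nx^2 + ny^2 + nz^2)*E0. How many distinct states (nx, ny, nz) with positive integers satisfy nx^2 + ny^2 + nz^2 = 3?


Enumerate all (nx, ny, nz) with nx^2 + ny^2 + nz^2 = 3:
(1,1,1)
Total degeneracy = 1

1


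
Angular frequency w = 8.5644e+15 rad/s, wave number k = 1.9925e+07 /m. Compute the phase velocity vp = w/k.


vp = w / k
= 8.5644e+15 / 1.9925e+07
= 4.2983e+08 m/s

4.2983e+08


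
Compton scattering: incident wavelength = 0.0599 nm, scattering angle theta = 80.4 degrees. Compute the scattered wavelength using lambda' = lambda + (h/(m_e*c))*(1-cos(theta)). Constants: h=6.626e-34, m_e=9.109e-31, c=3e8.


Compton wavelength: h/(m_e*c) = 2.4247e-12 m
d_lambda = 2.4247e-12 * (1 - cos(80.4 deg))
= 2.4247e-12 * 0.833231
= 2.0203e-12 m = 0.00202 nm
lambda' = 0.0599 + 0.00202
= 0.06192 nm

0.06192


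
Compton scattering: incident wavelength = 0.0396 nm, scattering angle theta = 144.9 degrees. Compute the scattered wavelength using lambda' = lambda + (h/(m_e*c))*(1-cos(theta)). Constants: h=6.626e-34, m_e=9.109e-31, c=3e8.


Compton wavelength: h/(m_e*c) = 2.4247e-12 m
d_lambda = 2.4247e-12 * (1 - cos(144.9 deg))
= 2.4247e-12 * 1.81815
= 4.4085e-12 m = 0.004408 nm
lambda' = 0.0396 + 0.004408
= 0.044008 nm

0.044008


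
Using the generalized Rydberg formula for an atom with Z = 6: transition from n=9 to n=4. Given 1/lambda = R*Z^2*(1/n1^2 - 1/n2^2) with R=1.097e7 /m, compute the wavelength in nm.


1/lambda = R * Z^2 * (1/n1^2 - 1/n2^2)
= 1.097e7 * 6^2 * (1/4^2 - 1/9^2)
= 1.097e7 * 36 * (0.0625 - 0.012346)
= 1.9807e+07 /m
lambda = 1 / 1.9807e+07
= 50.4873 nm

50.4873


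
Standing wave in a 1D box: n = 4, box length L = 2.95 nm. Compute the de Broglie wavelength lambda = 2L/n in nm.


lambda = 2L / n
= 2 * 2.95 / 4
= 5.9 / 4
= 1.475 nm

1.475


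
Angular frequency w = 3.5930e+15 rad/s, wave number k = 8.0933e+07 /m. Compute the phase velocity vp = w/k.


vp = w / k
= 3.5930e+15 / 8.0933e+07
= 4.4395e+07 m/s

4.4395e+07


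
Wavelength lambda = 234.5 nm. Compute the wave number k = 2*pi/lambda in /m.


k = 2 * pi / lambda
= 6.2832 / (234.5e-9)
= 6.2832 / 2.3450e-07
= 2.6794e+07 /m

2.6794e+07


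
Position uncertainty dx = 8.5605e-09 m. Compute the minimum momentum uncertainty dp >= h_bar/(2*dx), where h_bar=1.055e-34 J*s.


dp = h_bar / (2 * dx)
= 1.055e-34 / (2 * 8.5605e-09)
= 1.055e-34 / 1.7121e-08
= 6.1620e-27 kg*m/s

6.1620e-27


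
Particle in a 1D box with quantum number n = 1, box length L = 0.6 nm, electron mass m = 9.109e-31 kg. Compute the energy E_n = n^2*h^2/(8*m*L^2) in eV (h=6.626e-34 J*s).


E = n^2 * h^2 / (8 * m * L^2)
= 1^2 * (6.626e-34)^2 / (8 * 9.109e-31 * (0.6e-9)^2)
= 1 * 4.3904e-67 / (8 * 9.109e-31 * 3.6000e-19)
= 1.6736e-19 J
= 1.0447 eV

1.0447


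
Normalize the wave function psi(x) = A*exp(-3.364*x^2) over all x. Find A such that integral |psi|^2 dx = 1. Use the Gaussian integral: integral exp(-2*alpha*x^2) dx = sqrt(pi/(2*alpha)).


integral |psi|^2 dx = A^2 * sqrt(pi/(2*alpha)) = 1
A^2 = sqrt(2*alpha/pi)
= sqrt(2 * 3.364 / pi)
= 1.463417
A = sqrt(1.463417)
= 1.2097

1.2097


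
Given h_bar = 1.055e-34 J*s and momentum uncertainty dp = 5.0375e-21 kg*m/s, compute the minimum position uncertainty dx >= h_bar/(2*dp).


dx = h_bar / (2 * dp)
= 1.055e-34 / (2 * 5.0375e-21)
= 1.055e-34 / 1.0075e-20
= 1.0471e-14 m

1.0471e-14


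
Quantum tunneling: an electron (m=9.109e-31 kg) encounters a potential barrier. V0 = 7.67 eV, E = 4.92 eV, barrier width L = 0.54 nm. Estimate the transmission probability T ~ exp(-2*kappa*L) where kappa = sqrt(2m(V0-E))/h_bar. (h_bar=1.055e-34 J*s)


V0 - E = 2.75 eV = 4.4055e-19 J
kappa = sqrt(2 * m * (V0-E)) / h_bar
= sqrt(2 * 9.109e-31 * 4.4055e-19) / 1.055e-34
= 8.4917e+09 /m
2*kappa*L = 2 * 8.4917e+09 * 0.54e-9
= 9.1711
T = exp(-9.1711) = 1.040068e-04

1.040068e-04


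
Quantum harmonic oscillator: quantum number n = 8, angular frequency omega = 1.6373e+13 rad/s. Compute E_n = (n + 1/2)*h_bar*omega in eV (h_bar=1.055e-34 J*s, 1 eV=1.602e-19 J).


E = (n + 1/2) * h_bar * omega
= (8 + 0.5) * 1.055e-34 * 1.6373e+13
= 8.5 * 1.7274e-21
= 1.4682e-20 J
= 0.0917 eV

0.0917


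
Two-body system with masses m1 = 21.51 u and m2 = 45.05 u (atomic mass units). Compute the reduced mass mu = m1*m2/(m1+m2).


mu = m1 * m2 / (m1 + m2)
= 21.51 * 45.05 / (21.51 + 45.05)
= 969.0255 / 66.56
= 14.5587 u

14.5587


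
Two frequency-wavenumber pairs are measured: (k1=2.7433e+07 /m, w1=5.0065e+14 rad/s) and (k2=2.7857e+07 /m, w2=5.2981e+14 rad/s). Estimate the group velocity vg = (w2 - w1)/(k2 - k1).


vg = (w2 - w1) / (k2 - k1)
= (5.2981e+14 - 5.0065e+14) / (2.7857e+07 - 2.7433e+07)
= 2.9160e+13 / 4.2400e+05
= 6.8774e+07 m/s

6.8774e+07


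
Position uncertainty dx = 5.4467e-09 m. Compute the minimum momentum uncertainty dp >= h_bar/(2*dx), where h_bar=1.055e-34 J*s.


dp = h_bar / (2 * dx)
= 1.055e-34 / (2 * 5.4467e-09)
= 1.055e-34 / 1.0893e-08
= 9.6848e-27 kg*m/s

9.6848e-27


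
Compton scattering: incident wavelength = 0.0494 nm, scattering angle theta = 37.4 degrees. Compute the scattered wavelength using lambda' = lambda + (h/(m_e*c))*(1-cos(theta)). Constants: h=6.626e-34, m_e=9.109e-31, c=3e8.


Compton wavelength: h/(m_e*c) = 2.4247e-12 m
d_lambda = 2.4247e-12 * (1 - cos(37.4 deg))
= 2.4247e-12 * 0.205585
= 4.9848e-13 m = 0.000498 nm
lambda' = 0.0494 + 0.000498
= 0.049898 nm

0.049898


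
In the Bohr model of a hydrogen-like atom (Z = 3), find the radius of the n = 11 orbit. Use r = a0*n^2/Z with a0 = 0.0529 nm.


r = a0 * n^2 / Z
= 0.0529 * 11^2 / 3
= 0.0529 * 121 / 3
= 2.1336 nm

2.1336


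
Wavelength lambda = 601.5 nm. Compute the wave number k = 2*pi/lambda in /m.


k = 2 * pi / lambda
= 6.2832 / (601.5e-9)
= 6.2832 / 6.0150e-07
= 1.0446e+07 /m

1.0446e+07


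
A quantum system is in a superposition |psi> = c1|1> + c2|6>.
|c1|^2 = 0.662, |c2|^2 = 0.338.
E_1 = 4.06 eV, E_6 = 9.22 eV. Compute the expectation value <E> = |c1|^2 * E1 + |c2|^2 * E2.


<E> = |c1|^2 * E1 + |c2|^2 * E2
= 0.662 * 4.06 + 0.338 * 9.22
= 2.6877 + 3.1164
= 5.8041 eV

5.8041


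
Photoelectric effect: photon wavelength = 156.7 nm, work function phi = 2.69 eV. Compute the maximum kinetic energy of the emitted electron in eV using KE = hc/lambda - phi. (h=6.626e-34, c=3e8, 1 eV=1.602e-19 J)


E_photon = hc / lambda
= (6.626e-34)(3e8) / (156.7e-9)
= 1.2685e-18 J
= 7.9185 eV
KE = E_photon - phi
= 7.9185 - 2.69
= 5.2285 eV

5.2285


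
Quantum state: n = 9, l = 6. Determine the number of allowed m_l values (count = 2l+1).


m_l ranges from -l to +l in integer steps
So m_l goes from -6 to +6
Count = 2l + 1 = 2*6 + 1
= 13

13


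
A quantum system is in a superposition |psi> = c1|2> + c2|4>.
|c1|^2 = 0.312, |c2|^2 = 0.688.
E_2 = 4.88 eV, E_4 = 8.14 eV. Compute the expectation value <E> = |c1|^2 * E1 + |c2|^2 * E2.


<E> = |c1|^2 * E1 + |c2|^2 * E2
= 0.312 * 4.88 + 0.688 * 8.14
= 1.5226 + 5.6003
= 7.1229 eV

7.1229


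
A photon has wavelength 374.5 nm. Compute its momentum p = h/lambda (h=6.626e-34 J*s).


p = h / lambda
= 6.626e-34 / (374.5e-9)
= 6.626e-34 / 3.7450e-07
= 1.7693e-27 kg*m/s

1.7693e-27


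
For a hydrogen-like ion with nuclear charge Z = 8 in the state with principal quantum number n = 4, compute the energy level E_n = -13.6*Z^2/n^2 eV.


E_n = -13.6 * Z^2 / n^2
= -13.6 * 8^2 / 4^2
= -13.6 * 64 / 16
= -54.4 eV

-54.4


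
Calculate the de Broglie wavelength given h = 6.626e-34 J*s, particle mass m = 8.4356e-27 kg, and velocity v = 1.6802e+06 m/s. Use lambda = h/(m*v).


lambda = h / (m * v)
= 6.626e-34 / (8.4356e-27 * 1.6802e+06)
= 6.626e-34 / 1.4173e-20
= 4.6749e-14 m

4.6749e-14


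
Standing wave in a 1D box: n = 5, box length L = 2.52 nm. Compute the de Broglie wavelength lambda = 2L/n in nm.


lambda = 2L / n
= 2 * 2.52 / 5
= 5.04 / 5
= 1.008 nm

1.008


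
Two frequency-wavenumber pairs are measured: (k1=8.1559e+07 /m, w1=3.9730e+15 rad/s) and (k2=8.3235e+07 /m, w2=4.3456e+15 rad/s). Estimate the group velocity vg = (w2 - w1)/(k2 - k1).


vg = (w2 - w1) / (k2 - k1)
= (4.3456e+15 - 3.9730e+15) / (8.3235e+07 - 8.1559e+07)
= 3.7260e+14 / 1.6760e+06
= 2.2232e+08 m/s

2.2232e+08


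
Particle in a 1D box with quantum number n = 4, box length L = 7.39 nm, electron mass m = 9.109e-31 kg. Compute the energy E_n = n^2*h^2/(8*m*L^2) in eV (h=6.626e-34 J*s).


E = n^2 * h^2 / (8 * m * L^2)
= 4^2 * (6.626e-34)^2 / (8 * 9.109e-31 * (7.39e-9)^2)
= 16 * 4.3904e-67 / (8 * 9.109e-31 * 5.4612e-17)
= 1.7651e-20 J
= 0.1102 eV

0.1102


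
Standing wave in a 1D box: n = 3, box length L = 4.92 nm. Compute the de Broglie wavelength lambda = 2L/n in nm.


lambda = 2L / n
= 2 * 4.92 / 3
= 9.84 / 3
= 3.28 nm

3.28


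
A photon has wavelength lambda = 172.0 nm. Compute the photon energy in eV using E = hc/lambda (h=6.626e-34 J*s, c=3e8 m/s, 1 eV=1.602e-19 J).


E = hc / lambda
= (6.626e-34)(3e8) / (172.0e-9)
= 1.9878e-25 / 1.7200e-07
= 1.1557e-18 J
Converting to eV: 1.1557e-18 / 1.602e-19
= 7.2141 eV

7.2141


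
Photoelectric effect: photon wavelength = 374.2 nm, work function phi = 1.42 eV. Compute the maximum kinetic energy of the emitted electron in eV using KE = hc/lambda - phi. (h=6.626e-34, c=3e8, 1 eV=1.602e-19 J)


E_photon = hc / lambda
= (6.626e-34)(3e8) / (374.2e-9)
= 5.3121e-19 J
= 3.3159 eV
KE = E_photon - phi
= 3.3159 - 1.42
= 1.8959 eV

1.8959


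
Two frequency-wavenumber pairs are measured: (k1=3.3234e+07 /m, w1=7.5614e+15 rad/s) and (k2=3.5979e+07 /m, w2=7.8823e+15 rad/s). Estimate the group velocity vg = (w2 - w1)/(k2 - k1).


vg = (w2 - w1) / (k2 - k1)
= (7.8823e+15 - 7.5614e+15) / (3.5979e+07 - 3.3234e+07)
= 3.2090e+14 / 2.7450e+06
= 1.1690e+08 m/s

1.1690e+08


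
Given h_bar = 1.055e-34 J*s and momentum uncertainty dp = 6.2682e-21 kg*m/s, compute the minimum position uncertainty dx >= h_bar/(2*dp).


dx = h_bar / (2 * dp)
= 1.055e-34 / (2 * 6.2682e-21)
= 1.055e-34 / 1.2536e-20
= 8.4155e-15 m

8.4155e-15


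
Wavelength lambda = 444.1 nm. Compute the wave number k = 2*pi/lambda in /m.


k = 2 * pi / lambda
= 6.2832 / (444.1e-9)
= 6.2832 / 4.4410e-07
= 1.4148e+07 /m

1.4148e+07


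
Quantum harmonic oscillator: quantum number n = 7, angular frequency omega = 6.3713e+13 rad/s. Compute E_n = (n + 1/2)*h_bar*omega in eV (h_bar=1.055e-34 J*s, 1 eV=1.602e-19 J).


E = (n + 1/2) * h_bar * omega
= (7 + 0.5) * 1.055e-34 * 6.3713e+13
= 7.5 * 6.7217e-21
= 5.0413e-20 J
= 0.3147 eV

0.3147


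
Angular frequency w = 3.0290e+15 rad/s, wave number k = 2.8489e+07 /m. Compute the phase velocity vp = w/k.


vp = w / k
= 3.0290e+15 / 2.8489e+07
= 1.0632e+08 m/s

1.0632e+08


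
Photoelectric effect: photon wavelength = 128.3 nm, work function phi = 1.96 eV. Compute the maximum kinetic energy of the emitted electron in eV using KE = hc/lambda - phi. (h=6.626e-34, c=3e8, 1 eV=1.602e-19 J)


E_photon = hc / lambda
= (6.626e-34)(3e8) / (128.3e-9)
= 1.5493e-18 J
= 9.6713 eV
KE = E_photon - phi
= 9.6713 - 1.96
= 7.7113 eV

7.7113


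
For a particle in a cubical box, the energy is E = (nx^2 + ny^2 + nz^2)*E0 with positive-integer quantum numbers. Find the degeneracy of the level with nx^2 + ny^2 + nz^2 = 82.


Enumerate all (nx, ny, nz) with nx^2 + ny^2 + nz^2 = 82:
(3,3,8)
(3,8,3)
(8,3,3)
Total degeneracy = 3

3


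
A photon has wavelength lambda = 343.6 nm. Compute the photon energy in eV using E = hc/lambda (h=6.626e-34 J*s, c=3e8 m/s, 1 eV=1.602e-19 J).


E = hc / lambda
= (6.626e-34)(3e8) / (343.6e-9)
= 1.9878e-25 / 3.4360e-07
= 5.7852e-19 J
Converting to eV: 5.7852e-19 / 1.602e-19
= 3.6112 eV

3.6112


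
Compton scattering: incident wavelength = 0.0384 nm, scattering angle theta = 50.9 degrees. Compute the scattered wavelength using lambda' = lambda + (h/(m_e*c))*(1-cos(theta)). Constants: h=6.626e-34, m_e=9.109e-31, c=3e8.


Compton wavelength: h/(m_e*c) = 2.4247e-12 m
d_lambda = 2.4247e-12 * (1 - cos(50.9 deg))
= 2.4247e-12 * 0.369324
= 8.9550e-13 m = 0.000896 nm
lambda' = 0.0384 + 0.000896
= 0.039296 nm

0.039296


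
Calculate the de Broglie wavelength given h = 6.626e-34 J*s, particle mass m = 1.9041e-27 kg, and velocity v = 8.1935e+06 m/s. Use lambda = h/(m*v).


lambda = h / (m * v)
= 6.626e-34 / (1.9041e-27 * 8.1935e+06)
= 6.626e-34 / 1.5601e-20
= 4.2471e-14 m

4.2471e-14


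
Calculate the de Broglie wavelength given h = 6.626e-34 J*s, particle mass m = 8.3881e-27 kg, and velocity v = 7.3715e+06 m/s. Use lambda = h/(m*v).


lambda = h / (m * v)
= 6.626e-34 / (8.3881e-27 * 7.3715e+06)
= 6.626e-34 / 6.1833e-20
= 1.0716e-14 m

1.0716e-14


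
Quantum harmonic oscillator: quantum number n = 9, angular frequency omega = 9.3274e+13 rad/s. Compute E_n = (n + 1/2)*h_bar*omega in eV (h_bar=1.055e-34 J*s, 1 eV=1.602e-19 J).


E = (n + 1/2) * h_bar * omega
= (9 + 0.5) * 1.055e-34 * 9.3274e+13
= 9.5 * 9.8404e-21
= 9.3484e-20 J
= 0.5835 eV

0.5835


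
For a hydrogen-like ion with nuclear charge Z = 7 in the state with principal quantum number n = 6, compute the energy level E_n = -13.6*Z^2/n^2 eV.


E_n = -13.6 * Z^2 / n^2
= -13.6 * 7^2 / 6^2
= -13.6 * 49 / 36
= -18.5111 eV

-18.5111


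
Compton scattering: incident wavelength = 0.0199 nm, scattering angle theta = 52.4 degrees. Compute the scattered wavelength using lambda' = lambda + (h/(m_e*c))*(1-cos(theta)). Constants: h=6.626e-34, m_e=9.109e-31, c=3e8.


Compton wavelength: h/(m_e*c) = 2.4247e-12 m
d_lambda = 2.4247e-12 * (1 - cos(52.4 deg))
= 2.4247e-12 * 0.389855
= 9.4528e-13 m = 0.000945 nm
lambda' = 0.0199 + 0.000945
= 0.020845 nm

0.020845


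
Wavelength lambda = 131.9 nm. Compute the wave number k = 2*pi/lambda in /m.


k = 2 * pi / lambda
= 6.2832 / (131.9e-9)
= 6.2832 / 1.3190e-07
= 4.7636e+07 /m

4.7636e+07


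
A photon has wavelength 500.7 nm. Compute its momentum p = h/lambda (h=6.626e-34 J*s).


p = h / lambda
= 6.626e-34 / (500.7e-9)
= 6.626e-34 / 5.0070e-07
= 1.3233e-27 kg*m/s

1.3233e-27


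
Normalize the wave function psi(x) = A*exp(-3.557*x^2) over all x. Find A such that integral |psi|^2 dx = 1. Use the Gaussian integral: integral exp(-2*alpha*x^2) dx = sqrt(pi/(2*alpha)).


integral |psi|^2 dx = A^2 * sqrt(pi/(2*alpha)) = 1
A^2 = sqrt(2*alpha/pi)
= sqrt(2 * 3.557 / pi)
= 1.504811
A = sqrt(1.504811)
= 1.2267

1.2267


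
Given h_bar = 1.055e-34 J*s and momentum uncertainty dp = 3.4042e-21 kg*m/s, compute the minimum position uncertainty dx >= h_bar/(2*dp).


dx = h_bar / (2 * dp)
= 1.055e-34 / (2 * 3.4042e-21)
= 1.055e-34 / 6.8084e-21
= 1.5496e-14 m

1.5496e-14


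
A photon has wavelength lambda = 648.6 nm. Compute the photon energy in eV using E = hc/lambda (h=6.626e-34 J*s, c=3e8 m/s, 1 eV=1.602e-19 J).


E = hc / lambda
= (6.626e-34)(3e8) / (648.6e-9)
= 1.9878e-25 / 6.4860e-07
= 3.0648e-19 J
Converting to eV: 3.0648e-19 / 1.602e-19
= 1.9131 eV

1.9131


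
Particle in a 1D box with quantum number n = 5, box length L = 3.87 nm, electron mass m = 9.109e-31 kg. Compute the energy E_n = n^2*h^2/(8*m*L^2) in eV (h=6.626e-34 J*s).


E = n^2 * h^2 / (8 * m * L^2)
= 5^2 * (6.626e-34)^2 / (8 * 9.109e-31 * (3.87e-9)^2)
= 25 * 4.3904e-67 / (8 * 9.109e-31 * 1.4977e-17)
= 1.0057e-19 J
= 0.6278 eV

0.6278


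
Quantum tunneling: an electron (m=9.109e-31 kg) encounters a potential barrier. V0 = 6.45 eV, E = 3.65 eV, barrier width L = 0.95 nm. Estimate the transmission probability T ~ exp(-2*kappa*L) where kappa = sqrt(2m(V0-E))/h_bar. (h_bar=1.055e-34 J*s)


V0 - E = 2.8 eV = 4.4856e-19 J
kappa = sqrt(2 * m * (V0-E)) / h_bar
= sqrt(2 * 9.109e-31 * 4.4856e-19) / 1.055e-34
= 8.5686e+09 /m
2*kappa*L = 2 * 8.5686e+09 * 0.95e-9
= 16.2803
T = exp(-16.2803) = 8.502879e-08

8.502879e-08


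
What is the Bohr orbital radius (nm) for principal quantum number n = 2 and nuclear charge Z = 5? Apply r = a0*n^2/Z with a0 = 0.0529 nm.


r = a0 * n^2 / Z
= 0.0529 * 2^2 / 5
= 0.0529 * 4 / 5
= 0.0423 nm

0.0423


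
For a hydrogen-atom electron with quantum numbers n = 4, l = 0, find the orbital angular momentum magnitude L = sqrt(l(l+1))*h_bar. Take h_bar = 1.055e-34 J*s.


L = sqrt(l*(l+1)) * h_bar
= sqrt(0 * 1) * 1.055e-34
= sqrt(0) * 1.055e-34
= 0.0 * 1.055e-34
= 0.0000e+00 J*s

0.0000e+00


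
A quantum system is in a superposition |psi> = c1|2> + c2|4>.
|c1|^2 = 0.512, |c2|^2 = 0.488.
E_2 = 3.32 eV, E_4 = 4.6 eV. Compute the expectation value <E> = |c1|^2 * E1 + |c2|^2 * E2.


<E> = |c1|^2 * E1 + |c2|^2 * E2
= 0.512 * 3.32 + 0.488 * 4.6
= 1.6998 + 2.2448
= 3.9446 eV

3.9446


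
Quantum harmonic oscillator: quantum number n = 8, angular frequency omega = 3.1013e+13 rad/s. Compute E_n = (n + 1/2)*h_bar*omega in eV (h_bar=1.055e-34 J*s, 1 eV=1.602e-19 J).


E = (n + 1/2) * h_bar * omega
= (8 + 0.5) * 1.055e-34 * 3.1013e+13
= 8.5 * 3.2719e-21
= 2.7811e-20 J
= 0.1736 eV

0.1736


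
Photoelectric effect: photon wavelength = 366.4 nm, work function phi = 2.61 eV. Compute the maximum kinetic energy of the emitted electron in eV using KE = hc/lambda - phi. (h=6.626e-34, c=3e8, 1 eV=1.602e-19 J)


E_photon = hc / lambda
= (6.626e-34)(3e8) / (366.4e-9)
= 5.4252e-19 J
= 3.3865 eV
KE = E_photon - phi
= 3.3865 - 2.61
= 0.7765 eV

0.7765


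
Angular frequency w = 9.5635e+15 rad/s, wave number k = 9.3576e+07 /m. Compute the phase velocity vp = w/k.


vp = w / k
= 9.5635e+15 / 9.3576e+07
= 1.0220e+08 m/s

1.0220e+08


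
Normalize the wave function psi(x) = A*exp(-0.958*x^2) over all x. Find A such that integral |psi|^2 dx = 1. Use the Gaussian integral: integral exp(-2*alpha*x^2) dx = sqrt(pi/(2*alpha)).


integral |psi|^2 dx = A^2 * sqrt(pi/(2*alpha)) = 1
A^2 = sqrt(2*alpha/pi)
= sqrt(2 * 0.958 / pi)
= 0.780949
A = sqrt(0.780949)
= 0.8837

0.8837


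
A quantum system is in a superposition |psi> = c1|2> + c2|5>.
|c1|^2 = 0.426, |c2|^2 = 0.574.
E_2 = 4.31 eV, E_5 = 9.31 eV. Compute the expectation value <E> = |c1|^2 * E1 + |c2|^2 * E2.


<E> = |c1|^2 * E1 + |c2|^2 * E2
= 0.426 * 4.31 + 0.574 * 9.31
= 1.8361 + 5.3439
= 7.18 eV

7.18


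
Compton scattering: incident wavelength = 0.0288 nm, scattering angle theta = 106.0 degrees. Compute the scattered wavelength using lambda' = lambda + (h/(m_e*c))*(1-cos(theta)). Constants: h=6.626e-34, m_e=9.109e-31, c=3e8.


Compton wavelength: h/(m_e*c) = 2.4247e-12 m
d_lambda = 2.4247e-12 * (1 - cos(106.0 deg))
= 2.4247e-12 * 1.275637
= 3.0930e-12 m = 0.003093 nm
lambda' = 0.0288 + 0.003093
= 0.031893 nm

0.031893


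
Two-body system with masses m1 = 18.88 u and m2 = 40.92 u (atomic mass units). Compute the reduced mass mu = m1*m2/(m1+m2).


mu = m1 * m2 / (m1 + m2)
= 18.88 * 40.92 / (18.88 + 40.92)
= 772.5696 / 59.8
= 12.9192 u

12.9192


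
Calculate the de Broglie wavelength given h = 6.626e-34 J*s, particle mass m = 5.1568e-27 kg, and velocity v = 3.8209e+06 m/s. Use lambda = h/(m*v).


lambda = h / (m * v)
= 6.626e-34 / (5.1568e-27 * 3.8209e+06)
= 6.626e-34 / 1.9704e-20
= 3.3628e-14 m

3.3628e-14


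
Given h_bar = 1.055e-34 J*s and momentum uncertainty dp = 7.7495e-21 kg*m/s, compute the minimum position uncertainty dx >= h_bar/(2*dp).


dx = h_bar / (2 * dp)
= 1.055e-34 / (2 * 7.7495e-21)
= 1.055e-34 / 1.5499e-20
= 6.8069e-15 m

6.8069e-15


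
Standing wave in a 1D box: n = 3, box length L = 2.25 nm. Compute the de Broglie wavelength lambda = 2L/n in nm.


lambda = 2L / n
= 2 * 2.25 / 3
= 4.5 / 3
= 1.5 nm

1.5


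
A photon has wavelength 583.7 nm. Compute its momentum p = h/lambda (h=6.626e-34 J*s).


p = h / lambda
= 6.626e-34 / (583.7e-9)
= 6.626e-34 / 5.8370e-07
= 1.1352e-27 kg*m/s

1.1352e-27


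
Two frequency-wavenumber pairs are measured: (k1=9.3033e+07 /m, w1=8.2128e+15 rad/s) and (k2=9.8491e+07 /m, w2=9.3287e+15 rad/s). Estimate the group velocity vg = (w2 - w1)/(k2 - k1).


vg = (w2 - w1) / (k2 - k1)
= (9.3287e+15 - 8.2128e+15) / (9.8491e+07 - 9.3033e+07)
= 1.1159e+15 / 5.4580e+06
= 2.0445e+08 m/s

2.0445e+08


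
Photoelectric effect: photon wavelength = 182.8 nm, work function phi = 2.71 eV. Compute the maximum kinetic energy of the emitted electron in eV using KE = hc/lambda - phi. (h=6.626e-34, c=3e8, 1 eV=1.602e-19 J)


E_photon = hc / lambda
= (6.626e-34)(3e8) / (182.8e-9)
= 1.0874e-18 J
= 6.7879 eV
KE = E_photon - phi
= 6.7879 - 2.71
= 4.0779 eV

4.0779


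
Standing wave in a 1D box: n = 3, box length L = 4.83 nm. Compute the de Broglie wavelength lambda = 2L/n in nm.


lambda = 2L / n
= 2 * 4.83 / 3
= 9.66 / 3
= 3.22 nm

3.22


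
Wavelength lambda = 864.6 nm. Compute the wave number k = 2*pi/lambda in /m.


k = 2 * pi / lambda
= 6.2832 / (864.6e-9)
= 6.2832 / 8.6460e-07
= 7.2672e+06 /m

7.2672e+06


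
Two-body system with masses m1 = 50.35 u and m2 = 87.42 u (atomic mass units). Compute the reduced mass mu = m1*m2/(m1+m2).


mu = m1 * m2 / (m1 + m2)
= 50.35 * 87.42 / (50.35 + 87.42)
= 4401.597 / 137.77
= 31.9489 u

31.9489


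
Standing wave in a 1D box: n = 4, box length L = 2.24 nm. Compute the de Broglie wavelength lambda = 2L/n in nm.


lambda = 2L / n
= 2 * 2.24 / 4
= 4.48 / 4
= 1.12 nm

1.12


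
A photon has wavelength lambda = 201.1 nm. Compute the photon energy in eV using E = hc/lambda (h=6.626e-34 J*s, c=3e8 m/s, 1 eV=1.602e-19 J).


E = hc / lambda
= (6.626e-34)(3e8) / (201.1e-9)
= 1.9878e-25 / 2.0110e-07
= 9.8846e-19 J
Converting to eV: 9.8846e-19 / 1.602e-19
= 6.1702 eV

6.1702


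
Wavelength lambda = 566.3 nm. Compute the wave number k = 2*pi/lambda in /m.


k = 2 * pi / lambda
= 6.2832 / (566.3e-9)
= 6.2832 / 5.6630e-07
= 1.1095e+07 /m

1.1095e+07


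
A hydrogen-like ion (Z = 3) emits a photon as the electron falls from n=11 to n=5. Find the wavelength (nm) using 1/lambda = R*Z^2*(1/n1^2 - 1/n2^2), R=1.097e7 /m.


1/lambda = R * Z^2 * (1/n1^2 - 1/n2^2)
= 1.097e7 * 3^2 * (1/5^2 - 1/11^2)
= 1.097e7 * 9 * (0.04 - 0.008264)
= 3.1332e+06 /m
lambda = 1 / 3.1332e+06
= 319.1575 nm

319.1575


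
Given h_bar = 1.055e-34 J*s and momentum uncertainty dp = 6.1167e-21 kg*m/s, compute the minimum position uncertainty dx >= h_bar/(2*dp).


dx = h_bar / (2 * dp)
= 1.055e-34 / (2 * 6.1167e-21)
= 1.055e-34 / 1.2233e-20
= 8.6239e-15 m

8.6239e-15


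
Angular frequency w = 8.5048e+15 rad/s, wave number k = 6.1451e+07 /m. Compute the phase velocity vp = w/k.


vp = w / k
= 8.5048e+15 / 6.1451e+07
= 1.3840e+08 m/s

1.3840e+08


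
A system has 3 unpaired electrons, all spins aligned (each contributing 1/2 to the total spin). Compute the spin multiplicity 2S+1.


Total spin S = N * (1/2) = 3 * 0.5 = 1.5
Spin multiplicity = 2S + 1
= 2 * 1.5 + 1
= 4

4


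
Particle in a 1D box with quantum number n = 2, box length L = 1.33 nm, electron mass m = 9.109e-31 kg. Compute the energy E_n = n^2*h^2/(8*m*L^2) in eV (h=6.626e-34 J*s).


E = n^2 * h^2 / (8 * m * L^2)
= 2^2 * (6.626e-34)^2 / (8 * 9.109e-31 * (1.33e-9)^2)
= 4 * 4.3904e-67 / (8 * 9.109e-31 * 1.7689e-18)
= 1.3624e-19 J
= 0.8504 eV

0.8504


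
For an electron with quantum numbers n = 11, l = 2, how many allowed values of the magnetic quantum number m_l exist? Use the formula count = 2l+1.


m_l ranges from -l to +l in integer steps
So m_l goes from -2 to +2
Count = 2l + 1 = 2*2 + 1
= 5

5


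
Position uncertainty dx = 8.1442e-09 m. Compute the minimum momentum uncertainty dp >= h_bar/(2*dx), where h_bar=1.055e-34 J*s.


dp = h_bar / (2 * dx)
= 1.055e-34 / (2 * 8.1442e-09)
= 1.055e-34 / 1.6288e-08
= 6.4770e-27 kg*m/s

6.4770e-27


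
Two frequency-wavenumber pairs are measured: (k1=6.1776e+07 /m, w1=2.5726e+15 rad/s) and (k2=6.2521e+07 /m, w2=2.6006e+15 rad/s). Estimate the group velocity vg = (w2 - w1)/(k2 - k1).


vg = (w2 - w1) / (k2 - k1)
= (2.6006e+15 - 2.5726e+15) / (6.2521e+07 - 6.1776e+07)
= 2.8000e+13 / 7.4500e+05
= 3.7584e+07 m/s

3.7584e+07


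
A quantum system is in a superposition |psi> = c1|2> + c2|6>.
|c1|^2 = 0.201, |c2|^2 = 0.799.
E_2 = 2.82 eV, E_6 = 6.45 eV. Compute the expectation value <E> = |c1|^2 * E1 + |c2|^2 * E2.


<E> = |c1|^2 * E1 + |c2|^2 * E2
= 0.201 * 2.82 + 0.799 * 6.45
= 0.5668 + 5.1536
= 5.7204 eV

5.7204


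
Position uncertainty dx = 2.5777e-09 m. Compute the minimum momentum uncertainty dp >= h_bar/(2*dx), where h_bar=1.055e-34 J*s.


dp = h_bar / (2 * dx)
= 1.055e-34 / (2 * 2.5777e-09)
= 1.055e-34 / 5.1554e-09
= 2.0464e-26 kg*m/s

2.0464e-26


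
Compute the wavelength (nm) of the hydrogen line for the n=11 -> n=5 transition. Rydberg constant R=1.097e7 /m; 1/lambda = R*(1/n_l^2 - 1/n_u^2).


1/lambda = R * (1/n_l^2 - 1/n_u^2)
= 1.097e7 * (1/5^2 - 1/11^2)
= 1.097e7 * (0.04 - 0.008264)
= 1.097e7 * 0.031736
= 3.4814e+05 /m
lambda = 1 / 3.4814e+05 = 2872.4172 nm

2872.4172


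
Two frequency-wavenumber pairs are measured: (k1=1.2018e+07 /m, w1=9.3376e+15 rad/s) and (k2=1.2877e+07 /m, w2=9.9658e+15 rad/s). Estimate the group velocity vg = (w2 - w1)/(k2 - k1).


vg = (w2 - w1) / (k2 - k1)
= (9.9658e+15 - 9.3376e+15) / (1.2877e+07 - 1.2018e+07)
= 6.2820e+14 / 8.5900e+05
= 7.3132e+08 m/s

7.3132e+08


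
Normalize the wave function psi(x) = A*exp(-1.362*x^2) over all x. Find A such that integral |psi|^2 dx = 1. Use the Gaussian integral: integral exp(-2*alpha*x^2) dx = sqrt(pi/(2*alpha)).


integral |psi|^2 dx = A^2 * sqrt(pi/(2*alpha)) = 1
A^2 = sqrt(2*alpha/pi)
= sqrt(2 * 1.362 / pi)
= 0.931169
A = sqrt(0.931169)
= 0.965

0.965


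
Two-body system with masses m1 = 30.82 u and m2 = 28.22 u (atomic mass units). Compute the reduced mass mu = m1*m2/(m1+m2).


mu = m1 * m2 / (m1 + m2)
= 30.82 * 28.22 / (30.82 + 28.22)
= 869.7404 / 59.04
= 14.7314 u

14.7314


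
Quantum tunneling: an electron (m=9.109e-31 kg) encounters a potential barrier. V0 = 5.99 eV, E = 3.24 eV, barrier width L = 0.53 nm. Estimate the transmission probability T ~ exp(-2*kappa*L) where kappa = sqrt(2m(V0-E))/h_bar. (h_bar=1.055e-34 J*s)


V0 - E = 2.75 eV = 4.4055e-19 J
kappa = sqrt(2 * m * (V0-E)) / h_bar
= sqrt(2 * 9.109e-31 * 4.4055e-19) / 1.055e-34
= 8.4917e+09 /m
2*kappa*L = 2 * 8.4917e+09 * 0.53e-9
= 9.0012
T = exp(-9.0012) = 1.232594e-04

1.232594e-04


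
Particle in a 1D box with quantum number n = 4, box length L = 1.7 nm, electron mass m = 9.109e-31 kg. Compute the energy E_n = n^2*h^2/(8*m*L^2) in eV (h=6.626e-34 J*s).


E = n^2 * h^2 / (8 * m * L^2)
= 4^2 * (6.626e-34)^2 / (8 * 9.109e-31 * (1.7e-9)^2)
= 16 * 4.3904e-67 / (8 * 9.109e-31 * 2.8900e-18)
= 3.3355e-19 J
= 2.0821 eV

2.0821


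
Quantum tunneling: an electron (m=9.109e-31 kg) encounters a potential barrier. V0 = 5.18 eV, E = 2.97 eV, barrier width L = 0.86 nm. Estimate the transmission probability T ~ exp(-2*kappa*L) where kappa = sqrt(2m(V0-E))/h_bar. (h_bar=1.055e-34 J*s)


V0 - E = 2.21 eV = 3.5404e-19 J
kappa = sqrt(2 * m * (V0-E)) / h_bar
= sqrt(2 * 9.109e-31 * 3.5404e-19) / 1.055e-34
= 7.6125e+09 /m
2*kappa*L = 2 * 7.6125e+09 * 0.86e-9
= 13.0934
T = exp(-13.0934) = 2.058694e-06

2.058694e-06


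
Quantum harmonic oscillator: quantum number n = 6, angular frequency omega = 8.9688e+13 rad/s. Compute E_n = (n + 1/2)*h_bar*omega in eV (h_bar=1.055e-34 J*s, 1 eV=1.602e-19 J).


E = (n + 1/2) * h_bar * omega
= (6 + 0.5) * 1.055e-34 * 8.9688e+13
= 6.5 * 9.4621e-21
= 6.1504e-20 J
= 0.3839 eV

0.3839


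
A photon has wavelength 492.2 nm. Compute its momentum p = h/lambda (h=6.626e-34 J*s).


p = h / lambda
= 6.626e-34 / (492.2e-9)
= 6.626e-34 / 4.9220e-07
= 1.3462e-27 kg*m/s

1.3462e-27


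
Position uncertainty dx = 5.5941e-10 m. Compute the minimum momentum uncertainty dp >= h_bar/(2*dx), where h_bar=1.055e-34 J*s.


dp = h_bar / (2 * dx)
= 1.055e-34 / (2 * 5.5941e-10)
= 1.055e-34 / 1.1188e-09
= 9.4296e-26 kg*m/s

9.4296e-26


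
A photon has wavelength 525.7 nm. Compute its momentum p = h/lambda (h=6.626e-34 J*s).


p = h / lambda
= 6.626e-34 / (525.7e-9)
= 6.626e-34 / 5.2570e-07
= 1.2604e-27 kg*m/s

1.2604e-27


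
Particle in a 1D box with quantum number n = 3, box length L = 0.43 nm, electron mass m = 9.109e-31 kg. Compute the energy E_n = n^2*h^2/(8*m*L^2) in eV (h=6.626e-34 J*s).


E = n^2 * h^2 / (8 * m * L^2)
= 3^2 * (6.626e-34)^2 / (8 * 9.109e-31 * (0.43e-9)^2)
= 9 * 4.3904e-67 / (8 * 9.109e-31 * 1.8490e-19)
= 2.9326e-18 J
= 18.3057 eV

18.3057


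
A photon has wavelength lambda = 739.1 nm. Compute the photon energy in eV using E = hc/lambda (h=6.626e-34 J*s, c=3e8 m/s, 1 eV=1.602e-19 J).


E = hc / lambda
= (6.626e-34)(3e8) / (739.1e-9)
= 1.9878e-25 / 7.3910e-07
= 2.6895e-19 J
Converting to eV: 2.6895e-19 / 1.602e-19
= 1.6788 eV

1.6788


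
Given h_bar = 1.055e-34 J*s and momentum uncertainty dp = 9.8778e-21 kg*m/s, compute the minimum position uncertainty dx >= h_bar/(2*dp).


dx = h_bar / (2 * dp)
= 1.055e-34 / (2 * 9.8778e-21)
= 1.055e-34 / 1.9756e-20
= 5.3403e-15 m

5.3403e-15


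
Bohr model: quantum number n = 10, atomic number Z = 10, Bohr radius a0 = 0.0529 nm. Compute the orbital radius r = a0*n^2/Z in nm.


r = a0 * n^2 / Z
= 0.0529 * 10^2 / 10
= 0.0529 * 100 / 10
= 0.529 nm

0.529


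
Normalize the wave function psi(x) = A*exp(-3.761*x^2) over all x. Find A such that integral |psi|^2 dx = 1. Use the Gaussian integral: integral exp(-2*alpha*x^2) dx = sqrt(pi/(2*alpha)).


integral |psi|^2 dx = A^2 * sqrt(pi/(2*alpha)) = 1
A^2 = sqrt(2*alpha/pi)
= sqrt(2 * 3.761 / pi)
= 1.547361
A = sqrt(1.547361)
= 1.2439

1.2439


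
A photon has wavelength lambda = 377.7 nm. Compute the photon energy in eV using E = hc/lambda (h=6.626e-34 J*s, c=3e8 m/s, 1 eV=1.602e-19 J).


E = hc / lambda
= (6.626e-34)(3e8) / (377.7e-9)
= 1.9878e-25 / 3.7770e-07
= 5.2629e-19 J
Converting to eV: 5.2629e-19 / 1.602e-19
= 3.2852 eV

3.2852


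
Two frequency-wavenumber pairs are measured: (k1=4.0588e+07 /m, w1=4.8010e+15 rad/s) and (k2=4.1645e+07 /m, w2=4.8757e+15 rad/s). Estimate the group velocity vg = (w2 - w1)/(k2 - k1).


vg = (w2 - w1) / (k2 - k1)
= (4.8757e+15 - 4.8010e+15) / (4.1645e+07 - 4.0588e+07)
= 7.4700e+13 / 1.0570e+06
= 7.0672e+07 m/s

7.0672e+07


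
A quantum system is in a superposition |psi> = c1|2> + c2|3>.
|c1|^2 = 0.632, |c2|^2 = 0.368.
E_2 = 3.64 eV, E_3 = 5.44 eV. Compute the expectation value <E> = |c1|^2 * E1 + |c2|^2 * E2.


<E> = |c1|^2 * E1 + |c2|^2 * E2
= 0.632 * 3.64 + 0.368 * 5.44
= 2.3005 + 2.0019
= 4.3024 eV

4.3024


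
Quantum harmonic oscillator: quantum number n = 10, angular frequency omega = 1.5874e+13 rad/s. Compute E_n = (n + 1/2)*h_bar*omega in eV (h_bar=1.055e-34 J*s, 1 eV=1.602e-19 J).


E = (n + 1/2) * h_bar * omega
= (10 + 0.5) * 1.055e-34 * 1.5874e+13
= 10.5 * 1.6747e-21
= 1.7584e-20 J
= 0.1098 eV

0.1098


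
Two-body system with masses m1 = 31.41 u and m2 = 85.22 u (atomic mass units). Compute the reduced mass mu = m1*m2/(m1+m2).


mu = m1 * m2 / (m1 + m2)
= 31.41 * 85.22 / (31.41 + 85.22)
= 2676.7602 / 116.63
= 22.9509 u

22.9509


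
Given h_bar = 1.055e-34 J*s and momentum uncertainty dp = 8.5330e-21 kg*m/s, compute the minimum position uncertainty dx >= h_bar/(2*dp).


dx = h_bar / (2 * dp)
= 1.055e-34 / (2 * 8.5330e-21)
= 1.055e-34 / 1.7066e-20
= 6.1819e-15 m

6.1819e-15


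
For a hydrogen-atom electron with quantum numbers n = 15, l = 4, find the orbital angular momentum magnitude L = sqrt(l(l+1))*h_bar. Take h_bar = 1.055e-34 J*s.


L = sqrt(l*(l+1)) * h_bar
= sqrt(4 * 5) * 1.055e-34
= sqrt(20) * 1.055e-34
= 4.4721 * 1.055e-34
= 4.7181e-34 J*s

4.7181e-34


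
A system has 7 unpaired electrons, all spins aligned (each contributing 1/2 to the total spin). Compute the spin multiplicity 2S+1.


Total spin S = N * (1/2) = 7 * 0.5 = 3.5
Spin multiplicity = 2S + 1
= 2 * 3.5 + 1
= 8

8


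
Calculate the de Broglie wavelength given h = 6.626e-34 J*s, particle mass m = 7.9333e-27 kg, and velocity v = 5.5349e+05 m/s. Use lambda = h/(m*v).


lambda = h / (m * v)
= 6.626e-34 / (7.9333e-27 * 5.5349e+05)
= 6.626e-34 / 4.3910e-21
= 1.5090e-13 m

1.5090e-13


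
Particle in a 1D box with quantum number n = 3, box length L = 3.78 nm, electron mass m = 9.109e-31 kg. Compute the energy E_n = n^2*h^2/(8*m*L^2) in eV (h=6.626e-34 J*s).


E = n^2 * h^2 / (8 * m * L^2)
= 3^2 * (6.626e-34)^2 / (8 * 9.109e-31 * (3.78e-9)^2)
= 9 * 4.3904e-67 / (8 * 9.109e-31 * 1.4288e-17)
= 3.7949e-20 J
= 0.2369 eV

0.2369


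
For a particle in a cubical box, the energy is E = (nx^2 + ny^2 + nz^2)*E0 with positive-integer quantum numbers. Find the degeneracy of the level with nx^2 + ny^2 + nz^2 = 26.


Enumerate all (nx, ny, nz) with nx^2 + ny^2 + nz^2 = 26:
(1,3,4)
(1,4,3)
(3,1,4)
(3,4,1)
(4,1,3)
(4,3,1)
Total degeneracy = 6

6


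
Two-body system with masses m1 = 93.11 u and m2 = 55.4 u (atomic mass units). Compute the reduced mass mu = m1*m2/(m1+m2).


mu = m1 * m2 / (m1 + m2)
= 93.11 * 55.4 / (93.11 + 55.4)
= 5158.294 / 148.51
= 34.7336 u

34.7336


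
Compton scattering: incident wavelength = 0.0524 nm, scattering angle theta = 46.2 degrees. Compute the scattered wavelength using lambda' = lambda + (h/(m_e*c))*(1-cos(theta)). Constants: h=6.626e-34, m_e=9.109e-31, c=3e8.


Compton wavelength: h/(m_e*c) = 2.4247e-12 m
d_lambda = 2.4247e-12 * (1 - cos(46.2 deg))
= 2.4247e-12 * 0.307857
= 7.4646e-13 m = 0.000746 nm
lambda' = 0.0524 + 0.000746
= 0.053146 nm

0.053146
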